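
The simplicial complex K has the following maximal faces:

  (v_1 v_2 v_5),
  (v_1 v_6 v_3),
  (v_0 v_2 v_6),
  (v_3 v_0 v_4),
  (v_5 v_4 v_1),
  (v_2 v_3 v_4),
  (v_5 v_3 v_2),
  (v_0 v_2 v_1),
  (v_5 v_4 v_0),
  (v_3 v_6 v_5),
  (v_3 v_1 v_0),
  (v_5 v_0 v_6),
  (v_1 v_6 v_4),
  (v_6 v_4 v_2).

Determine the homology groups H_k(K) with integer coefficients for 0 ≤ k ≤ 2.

H_0 ≅ Z,  H_1 ≅ Z^2,  H_2 ≅ Z.

Fix the vertex order v_0 < v_1 < v_2 < v_3 < v_4 < v_5 < v_6 and write every simplex with vertices in increasing order. Then dim K = 2 and the simplices of K are:

  0-simplices (7): [v_0], [v_1], [v_2], [v_3], [v_4], [v_5], [v_6]
  1-simplices (21): (21 of them)
  2-simplices (14): (14 of them)

giving chain groups C_0 ≅ Z^7, C_1 ≅ Z^21, C_2 ≅ Z^14.

∂_1: C_1 → C_0 sends each edge [p,q] (with p < q) to q − p. For instance
  ∂[v_2,v_4] = [v_4] − [v_2].
The resulting 7×21 matrix has rank 6, and its Smith normal form has invariant factors (1,1,1,1,1,1).

The boundary map ∂_2: C_2 → C_1 sends each 2-simplex [p,q,r] to [q,r] − [p,r] + [p,q]. For instance
  ∂[v_1,v_3,v_6] = [v_3,v_6] − [v_1,v_6] + [v_1,v_3],
  ∂[v_0,v_4,v_5] = [v_4,v_5] − [v_0,v_5] + [v_0,v_4].
As a 21×14 matrix over Z this has rank 13, with invariant factors (1,1,1,1,1,1,1,1,1,1,1,1,1).

From H_k ≅ ker(∂_k) / im(∂_{k+1}) we obtain:

  H_0: rank C_0 − rank ∂_1 = 7 − 6 = 1, and the invariant factors of ∂_1 are all 1, so H_0 = Z.
  H_1: rank ker ∂_1 − rank ∂_2 = (21 − 6) − 13 = 2, and the invariant factors of ∂_2 are all 1, so H_1 = Z^2.
  H_2: rank ker ∂_2 − rank ∂_3 = (14 − 13) − 0 = 1, and there is no ∂_3, so H_2 = Z.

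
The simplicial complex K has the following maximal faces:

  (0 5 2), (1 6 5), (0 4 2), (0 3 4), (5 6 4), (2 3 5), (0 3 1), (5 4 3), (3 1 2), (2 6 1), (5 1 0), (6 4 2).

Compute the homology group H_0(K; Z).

H_0 ≅ Z.

K has 7 vertices, 18 edges, 12 triangles.
rank ∂_0 = 0, rank ∂_1 = 6 ⇒ b_0 = 7 − 0 − 6 = 1; all invariant factors of ∂_1 are 1 so no torsion. So H_0 = Z.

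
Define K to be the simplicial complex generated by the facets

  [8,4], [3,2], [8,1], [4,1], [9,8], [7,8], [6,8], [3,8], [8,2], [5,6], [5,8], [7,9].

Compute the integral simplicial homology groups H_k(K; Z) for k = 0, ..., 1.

H_0 = Z,  H_1 = Z^4.

We work with the vertex ordering 1 < 2 < 3 < 4 < 5 < 6 < 7 < 8 < 9. The simplices of K, each written with vertices in increasing order, are:

  0-simplices (9): [1], [2], [3], [4], [5], [6], [7], [8], [9]
  1-simplices (12): [1,4], [1,8], [2,3], [2,8], [3,8], [4,8], [5,6], [5,8], [6,8], [7,8], [7,9], [8,9]

giving chain groups C_0 ≅ Z^9, C_1 ≅ Z^12.

Boundary ∂_1: C_1 → C_0 is given by ∂[p,q] = [q] − [p]. For instance
  ∂[2,3] = [3] − [2].
The 9×12 boundary matrix has rank 8 and Smith normal form diag(1,1,1,1,1,1,1,1).

Now H_k = ker ∂_k / im ∂_{k+1}, so:

  H_0: rank C_0 − rank ∂_1 = 9 − 8 = 1, and the invariant factors of ∂_1 are all 1, so H_0 = Z.
  H_1: rank ker ∂_1 − rank ∂_2 = (12 − 8) − 0 = 4, and there is no ∂_2, so H_1 = Z^4.

As a check, the Euler characteristic is 9 − 12 = -3, which agrees with 1 − 4 = -3.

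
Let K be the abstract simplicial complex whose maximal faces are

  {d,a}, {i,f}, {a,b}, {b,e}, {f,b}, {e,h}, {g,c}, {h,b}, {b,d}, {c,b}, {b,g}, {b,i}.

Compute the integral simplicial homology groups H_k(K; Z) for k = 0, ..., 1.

Take the total order a < b < c < d < e < f < g < h < i on the vertex set. Then K (dimension 1) consists of the simplices:

  0-simplices (9): a, b, c, d, e, f, g, h, i
  1-simplices (12): ab, ad, bc, bd, be, bf, bg, bh, bi, cg, eh, fi

Hence C_0 ≅ Z^9, C_1 ≅ Z^12.

Boundary ∂_1: C_1 → C_0 sends each edge [p,q] (with p < q) to q − p. For instance
  ∂bg = g − b.
This gives a 9×12 integer matrix of rank 8; reducing to Smith normal form yields diagonal entries (1,1,1,1,1,1,1,1).

Now H_k = ker ∂_k / im ∂_{k+1}, so:

  H_0: rank C_0 − rank ∂_1 = 9 − 8 = 1, and the invariant factors of ∂_1 are all 1, so H_0 = Z.
  H_1: rank ker ∂_1 − rank ∂_2 = (12 − 8) − 0 = 4, and there is no ∂_2, so H_1 = Z^4.

H_0 ≅ Z,  H_1 ≅ Z^4.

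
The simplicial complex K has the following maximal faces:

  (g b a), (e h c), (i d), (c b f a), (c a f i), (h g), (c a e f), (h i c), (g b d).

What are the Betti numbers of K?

b_0 = 1, b_1 = 2, b_2 = 0, b_3 = 0.

Take the total order a < b < c < d < e < f < g < h < i on the vertex set. Then K (dimension 3) consists of the simplices:

  0-simplices (9): a, b, c, d, e, f, g, h, i
  1-simplices (21): ab, ac, ae, af, ag, ai, bc, bd, bf, bg, ce, cf, ch, ci, dg, di, ef, eh, fi, gh, hi
  2-simplices (14): abc, abf, abg, ace, acf, aci, aef, afi, bcf, bdg, cef, ceh, cfi, chi
  3-simplices (3): abcf, acef, acfi

Hence C_0 ≅ Z^9, C_1 ≅ Z^21, C_2 ≅ Z^14, C_3 ≅ Z^3.

∂_1: C_1 → C_0 is given by ∂[p,q] = [q] − [p]. For instance
  ∂bf = f − b.
The 9×21 boundary matrix has rank 8 and Smith normal form diag(1,1,1,1,1,1,1,1).

∂_2: C_2 → C_1 sends each 2-simplex [p,q,r] to [q,r] − [p,r] + [p,q]. For instance
  ∂chi = hi − ci + ch,
  ∂abf = bf − af + ab.
The resulting 21×14 matrix has rank 11, and its Smith normal form has invariant factors (1,1,1,1,1,1,1,1,1,1,1).

∂_3: C_3 → C_2 sends each 3-simplex σ to the alternating sum Σ_i (−1)^i (σ with its i-th vertex removed). For instance
  ∂abcf = bcf − acf + abf − abc,
  ∂acfi = cfi − afi + aci − acf.
As a 14×3 matrix over Z this has rank 3, with invariant factors (1,1,1).

Reading off H_k = ker ∂_k / im ∂_{k+1}:

  H_0: rank C_0 − rank ∂_1 = 9 − 8 = 1, and the invariant factors of ∂_1 are all 1, so H_0 = Z.
  H_1: rank ker ∂_1 − rank ∂_2 = (21 − 8) − 11 = 2, and the invariant factors of ∂_2 are all 1, so H_1 = Z^2.
  H_2: rank ker ∂_2 − rank ∂_3 = (14 − 11) − 3 = 0, and the invariant factors of ∂_3 are all 1, so H_2 = 0.
  H_3: rank ker ∂_3 − rank ∂_4 = (3 − 3) − 0 = 0, and there is no ∂_4, so H_3 = 0.

Hence the Betti numbers are b_0 = 1, b_1 = 2, b_2 = 0, b_3 = 0.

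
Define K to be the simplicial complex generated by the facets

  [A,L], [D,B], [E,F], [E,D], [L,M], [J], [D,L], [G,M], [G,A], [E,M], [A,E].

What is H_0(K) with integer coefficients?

Fix the vertex order A < B < D < E < F < G < J < L < M and write every simplex with vertices in increasing order. Then dim K = 1 and the simplices of K are:

  0-simplices (9): A, B, D, E, F, G, J, L, M
  1-simplices (10): AE, AG, AL, BD, DE, DL, EF, EM, GM, LM

so the chain groups are C_0 ≅ Z^9, C_1 ≅ Z^10.

∂_1: C_1 → C_0 is given by ∂[p,q] = [q] − [p].
The 9×10 boundary matrix has rank 7 and Smith normal form diag(1,1,1,1,1,1,1).

From H_k ≅ ker(∂_k) / im(∂_{k+1}) we obtain:

  H_0: rank C_0 − rank ∂_1 = 9 − 7 = 2, and the invariant factors of ∂_1 are all 1, so H_0 ≅ Z^2.

H_0 = Z^2.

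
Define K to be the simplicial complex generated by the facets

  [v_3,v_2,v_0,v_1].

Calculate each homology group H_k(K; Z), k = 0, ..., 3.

H_0 = Z,  H_1 = 0,  H_2 = 0,  H_3 = 0.

Take the total order v_0 < v_1 < v_2 < v_3 on the vertex set. Then K (dimension 3) consists of the simplices:

  0-simplices (4): [v_0], [v_1], [v_2], [v_3]
  1-simplices (6): [v_0,v_1], [v_0,v_2], [v_0,v_3], [v_1,v_2], [v_1,v_3], [v_2,v_3]
  2-simplices (4): [v_0,v_1,v_2], [v_0,v_1,v_3], [v_0,v_2,v_3], [v_1,v_2,v_3]
  3-simplices (1): [v_0,v_1,v_2,v_3]

giving chain groups C_0 ≅ Z^4, C_1 ≅ Z^6, C_2 ≅ Z^4, C_3 ≅ Z^1.

Boundary ∂_1: C_1 → C_0 maps an edge to its endpoints' difference, ∂[p,q] = q − p. For instance
  ∂[v_0,v_3] = [v_3] − [v_0].
The 4×6 boundary matrix has rank 3 and Smith normal form diag(1,1,1).

Boundary ∂_2: C_2 → C_1 sends each 2-simplex [p,q,r] to [q,r] − [p,r] + [p,q]. For instance
  ∂[v_1,v_2,v_3] = [v_2,v_3] − [v_1,v_3] + [v_1,v_2],
  ∂[v_0,v_1,v_2] = [v_1,v_2] − [v_0,v_2] + [v_0,v_1].
The 6×4 boundary matrix has rank 3 and Smith normal form diag(1,1,1).

∂_3: C_3 → C_2 sends each 3-simplex σ to the alternating sum Σ_i (−1)^i (σ with its i-th vertex removed). For instance
  ∂[v_0,v_1,v_2,v_3] = [v_1,v_2,v_3] − [v_0,v_2,v_3] + [v_0,v_1,v_3] − [v_0,v_1,v_2].
The resulting 4×1 matrix has rank 1, and its Smith normal form has invariant factors (1).

Computing H_k = (kernel of ∂_k) / (image of ∂_{k+1}):

  H_0: rank C_0 − rank ∂_1 = 4 − 3 = 1, and the invariant factors of ∂_1 are all 1, so H_0 = Z.
  H_1: rank ker ∂_1 − rank ∂_2 = (6 − 3) − 3 = 0, and the invariant factors of ∂_2 are all 1, so H_1 = 0.
  H_2: rank ker ∂_2 − rank ∂_3 = (4 − 3) − 1 = 0, and the invariant factors of ∂_3 are all 1, so H_2 = 0.
  H_3: rank ker ∂_3 − rank ∂_4 = (1 − 1) − 0 = 0, and there is no ∂_4, so H_3 = 0.

As a check, the Euler characteristic is 4 − 6 + 4 − 1 = 1, which agrees with 1 − 0 + 0 − 0 = 1.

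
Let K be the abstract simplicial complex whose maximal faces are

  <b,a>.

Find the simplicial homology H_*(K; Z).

H_0 = Z,  H_1 = 0.

Take the total order a < b on the vertex set. Then K (dimension 1) consists of the simplices:

  0-simplices (2): a, b
  1-simplices (1): ab

Hence C_0 ≅ Z^2, C_1 ≅ Z^1.

∂_1: C_1 → C_0 is given by ∂[p,q] = [q] − [p].
As a 2×1 matrix over Z this has rank 1, with invariant factors (1).

Computing H_k = (kernel of ∂_k) / (image of ∂_{k+1}):

  H_0: rank C_0 − rank ∂_1 = 2 − 1 = 1, and the invariant factors of ∂_1 are all 1, so H_0 ≅ Z.
  H_1: rank ker ∂_1 − rank ∂_2 = (1 − 1) − 0 = 0, and there is no ∂_2, so H_1 ≅ 0.

As a check, the Euler characteristic is 2 − 1 = 1, which agrees with 1 − 0 = 1.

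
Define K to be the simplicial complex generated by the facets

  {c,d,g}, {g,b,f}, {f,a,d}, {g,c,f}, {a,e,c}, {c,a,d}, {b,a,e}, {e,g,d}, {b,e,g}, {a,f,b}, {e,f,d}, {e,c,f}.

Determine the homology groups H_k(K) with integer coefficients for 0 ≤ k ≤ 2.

H_0 = Z,  H_1 = Z/2,  H_2 = 0.

Fix the vertex order a < b < c < d < e < f < g and write every simplex with vertices in increasing order. Then dim K = 2 and the simplices of K are:

  0-simplices (7): a, b, c, d, e, f, g
  1-simplices (18): ab, ac, ad, ae, af, be, bf, bg, cd, ce, cf, cg, de, df, dg, ef, eg, fg
  2-simplices (12): abe, abf, acd, ace, adf, beg, bfg, cdg, cef, cfg, def, deg

giving chain groups C_0 ≅ Z^7, C_1 ≅ Z^18, C_2 ≅ Z^12.

∂_1: C_1 → C_0 maps an edge to its endpoints' difference, ∂[p,q] = q − p.
The 7×18 boundary matrix has rank 6 and Smith normal form diag(1,1,1,1,1,1).

∂_2: C_2 → C_1 acts by ∂[p,q,r] = [q,r] − [p,r] + [p,q]. For instance
  ∂cfg = fg − cg + cf,
  ∂cef = ef − cf + ce.
As a 18×12 matrix over Z this has rank 12, with invariant factors (1,1,1,1,1,1,1,1,1,1,1,2).

Computing H_k = (kernel of ∂_k) / (image of ∂_{k+1}):

  H_0: rank C_0 − rank ∂_1 = 7 − 6 = 1, and the invariant factors of ∂_1 are all 1, so H_0 ≅ Z.
  H_1: rank ker ∂_1 − rank ∂_2 = (18 − 6) − 12 = 0, and ∂_2 has invariant factor 2 > 1, so H_1 ≅ Z/2.
  H_2: rank ker ∂_2 − rank ∂_3 = (12 − 12) − 0 = 0, and there is no ∂_3, so H_2 ≅ 0.

As a check, the Euler characteristic is 7 − 18 + 12 = 1, which agrees with 1 − 0 + 0 = 1.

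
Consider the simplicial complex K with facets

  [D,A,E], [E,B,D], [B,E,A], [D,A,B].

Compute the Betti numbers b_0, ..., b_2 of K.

b_0 = 1, b_1 = 0, b_2 = 1.

Fix the vertex order A < B < D < E and write every simplex with vertices in increasing order. Then dim K = 2 and the simplices of K are:

  0-simplices (4): A, B, D, E
  1-simplices (6): AB, AD, AE, BD, BE, DE
  2-simplices (4): ABD, ABE, ADE, BDE

so the chain groups are C_0 ≅ Z^4, C_1 ≅ Z^6, C_2 ≅ Z^4.

∂_1: C_1 → C_0 sends each edge [p,q] (with p < q) to q − p.
As a 4×6 matrix over Z this has rank 3, with invariant factors (1,1,1).

∂_2: C_2 → C_1 maps a triangle to the signed sum of its edges. For instance
  ∂ABE = BE − AE + AB,
  ∂ADE = DE − AE + AD.
As a 6×4 matrix over Z this has rank 3, with invariant factors (1,1,1).

Now H_k = ker ∂_k / im ∂_{k+1}, so:

  H_0: rank C_0 − rank ∂_1 = 4 − 3 = 1, and the invariant factors of ∂_1 are all 1, so H_0 = Z.
  H_1: rank ker ∂_1 − rank ∂_2 = (6 − 3) − 3 = 0, and the invariant factors of ∂_2 are all 1, so H_1 = 0.
  H_2: rank ker ∂_2 − rank ∂_3 = (4 − 3) − 0 = 1, and there is no ∂_3, so H_2 = Z.

Hence the Betti numbers are b_0 = 1, b_1 = 0, b_2 = 1.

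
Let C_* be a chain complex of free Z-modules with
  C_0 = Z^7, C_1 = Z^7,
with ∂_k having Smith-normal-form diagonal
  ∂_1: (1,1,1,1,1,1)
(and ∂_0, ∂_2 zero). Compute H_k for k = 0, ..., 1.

H_0: b_0 = 7 − 0 − 6 = 1; torsion from ∂_1 factors > 1: none. So H_0 ≅ Z.
H_1: b_1 = 7 − 6 − 0 = 1; torsion from ∂_2 factors > 1: none. So H_1 ≅ Z.

H_0 ≅ Z,  H_1 ≅ Z.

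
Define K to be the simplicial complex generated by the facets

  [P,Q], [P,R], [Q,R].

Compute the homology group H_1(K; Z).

Take the total order P < Q < R on the vertex set. Then K (dimension 1) consists of the simplices:

  0-simplices (3): P, Q, R
  1-simplices (3): PQ, PR, QR

Hence C_0 ≅ Z^3, C_1 ≅ Z^3.

Boundary ∂_1: C_1 → C_0 maps an edge to its endpoints' difference, ∂[p,q] = q − p. For instance
  ∂PQ = Q − P.
The 3×3 boundary matrix has rank 2 and Smith normal form diag(1,1).

Now H_k = ker ∂_k / im ∂_{k+1}, so:

  H_1: rank ker ∂_1 − rank ∂_2 = (3 − 2) − 0 = 1, and there is no ∂_2, so H_1 ≅ Z.

(K is a triangulation of the circle S^1.)

H_1 ≅ Z.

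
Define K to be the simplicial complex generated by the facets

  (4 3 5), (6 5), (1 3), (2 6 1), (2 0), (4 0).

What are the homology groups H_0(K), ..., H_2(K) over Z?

H_0 ≅ Z,  H_1 ≅ Z^2,  H_2 = 0.

K has 7 vertices, 10 edges, 2 triangles.
rank ∂_0 = 0, rank ∂_1 = 6 ⇒ b_0 = 7 − 0 − 6 = 1; all invariant factors of ∂_1 are 1 so no torsion. So H_0 = Z.
rank ∂_1 = 6, rank ∂_2 = 2 ⇒ b_1 = 10 − 6 − 2 = 2; all invariant factors of ∂_2 are 1 so no torsion. So H_1 = Z^2.
rank ∂_2 = 2, rank ∂_3 = 0 ⇒ b_2 = 2 − 2 − 0 = 0. So H_2 = 0.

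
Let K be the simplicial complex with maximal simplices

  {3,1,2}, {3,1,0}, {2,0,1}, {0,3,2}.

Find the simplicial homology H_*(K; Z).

Take the total order 0 < 1 < 2 < 3 on the vertex set. Then K (dimension 2) consists of the simplices:

  0-simplices (4): [0], [1], [2], [3]
  1-simplices (6): [0,1], [0,2], [0,3], [1,2], [1,3], [2,3]
  2-simplices (4): [0,1,2], [0,1,3], [0,2,3], [1,2,3]

giving chain groups C_0 ≅ Z^4, C_1 ≅ Z^6, C_2 ≅ Z^4.

The boundary map ∂_1: C_1 → C_0 sends each edge [p,q] (with p < q) to q − p. For instance
  ∂[2,3] = [3] − [2].
The 4×6 boundary matrix has rank 3 and Smith normal form diag(1,1,1).

Boundary ∂_2: C_2 → C_1 sends each 2-simplex [p,q,r] to [q,r] − [p,r] + [p,q]. For instance
  ∂[0,1,3] = [1,3] − [0,3] + [0,1],
  ∂[1,2,3] = [2,3] − [1,3] + [1,2].
As a 6×4 matrix over Z this has rank 3, with invariant factors (1,1,1).

Now H_k = ker ∂_k / im ∂_{k+1}, so:

  H_0: rank C_0 − rank ∂_1 = 4 − 3 = 1, and the invariant factors of ∂_1 are all 1, so H_0 ≅ Z.
  H_1: rank ker ∂_1 − rank ∂_2 = (6 − 3) − 3 = 0, and the invariant factors of ∂_2 are all 1, so H_1 ≅ 0.
  H_2: rank ker ∂_2 − rank ∂_3 = (4 − 3) − 0 = 1, and there is no ∂_3, so H_2 ≅ Z.

As a check, the Euler characteristic is 4 − 6 + 4 = 2, which agrees with 1 − 0 + 1 = 2.

H_0 = Z,  H_1 = 0,  H_2 = Z.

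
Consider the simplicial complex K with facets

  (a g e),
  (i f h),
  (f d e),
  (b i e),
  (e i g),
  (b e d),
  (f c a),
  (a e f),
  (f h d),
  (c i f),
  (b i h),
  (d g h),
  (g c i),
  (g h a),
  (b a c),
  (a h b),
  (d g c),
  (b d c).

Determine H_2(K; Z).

We work with the vertex ordering a < b < c < d < e < f < g < h < i. The simplices of K, each written with vertices in increasing order, are:

  0-simplices (9): a, b, c, d, e, f, g, h, i
  1-simplices (27): ab, ac, ae, af, ag, ah, bc, bd, be, bh, bi, cd, cf, cg, ci, de, df, dg, dh, ef, eg, ei, fh, fi, gh, gi, hi
  2-simplices (18): abc, abh, acf, aef, aeg, agh, bcd, bde, bei, bhi, cdg, cfi, cgi, def, dfh, dgh, egi, fhi

so the chain groups are C_0 ≅ Z^9, C_1 ≅ Z^27, C_2 ≅ Z^18.

Boundary ∂_1: C_1 → C_0 is given by ∂[p,q] = [q] − [p].
This gives a 9×27 integer matrix of rank 8; reducing to Smith normal form yields diagonal entries (1,1,1,1,1,1,1,1).

∂_2: C_2 → C_1 maps a triangle to the signed sum of its edges. For instance
  ∂bhi = hi − bi + bh,
  ∂bei = ei − bi + be.
As a 27×18 matrix over Z this has rank 17, with invariant factors (1,1,1,1,1,1,1,1,1,1,1,1,1,1,1,1,1).

Reading off H_k = ker ∂_k / im ∂_{k+1}:

  H_2: rank ker ∂_2 − rank ∂_3 = (18 − 17) − 0 = 1, and there is no ∂_3, so H_2 = Z.

H_2 = Z.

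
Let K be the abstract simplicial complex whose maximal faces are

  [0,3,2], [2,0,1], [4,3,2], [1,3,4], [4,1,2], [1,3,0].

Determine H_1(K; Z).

H_1 ≅ 0.

Fix the vertex order 0 < 1 < 2 < 3 < 4 and write every simplex with vertices in increasing order. Then dim K = 2 and the simplices of K are:

  0-simplices (5): [0], [1], [2], [3], [4]
  1-simplices (9): [0,1], [0,2], [0,3], [1,2], [1,3], [1,4], [2,3], [2,4], [3,4]
  2-simplices (6): [0,1,2], [0,1,3], [0,2,3], [1,2,4], [1,3,4], [2,3,4]

so the chain groups are C_0 ≅ Z^5, C_1 ≅ Z^9, C_2 ≅ Z^6.

∂_1: C_1 → C_0 sends each edge [p,q] (with p < q) to q − p.
The 5×9 boundary matrix has rank 4 and Smith normal form diag(1,1,1,1).

The boundary map ∂_2: C_2 → C_1 acts by ∂[p,q,r] = [q,r] − [p,r] + [p,q]. For instance
  ∂[0,1,3] = [1,3] − [0,3] + [0,1],
  ∂[1,2,4] = [2,4] − [1,4] + [1,2].
The 9×6 boundary matrix has rank 5 and Smith normal form diag(1,1,1,1,1).

Computing H_k = (kernel of ∂_k) / (image of ∂_{k+1}):

  H_1: rank ker ∂_1 − rank ∂_2 = (9 − 4) − 5 = 0, and the invariant factors of ∂_2 are all 1, so H_1 = 0.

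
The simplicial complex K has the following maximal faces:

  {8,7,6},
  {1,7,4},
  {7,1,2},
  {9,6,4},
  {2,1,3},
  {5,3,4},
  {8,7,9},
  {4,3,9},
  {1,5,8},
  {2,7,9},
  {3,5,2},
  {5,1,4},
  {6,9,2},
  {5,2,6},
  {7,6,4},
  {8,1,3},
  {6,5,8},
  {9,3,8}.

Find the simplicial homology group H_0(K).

H_0 ≅ Z.

We work with the vertex ordering 1 < 2 < 3 < 4 < 5 < 6 < 7 < 8 < 9. The simplices of K, each written with vertices in increasing order, are:

  0-simplices (9): [1], [2], [3], [4], [5], [6], [7], [8], [9]
  1-simplices (27): (27 of them)
  2-simplices (18): [1,2,3], [1,2,7], [1,3,8], [1,4,5], [1,4,7], [1,5,8], [2,3,5], [2,5,6], [2,6,9], [2,7,9], [3,4,5], [3,4,9], [3,8,9], [4,6,7], [4,6,9], [5,6,8], [6,7,8], [7,8,9]

Hence C_0 ≅ Z^9, C_1 ≅ Z^27, C_2 ≅ Z^18.

The boundary map ∂_1: C_1 → C_0 maps an edge to its endpoints' difference, ∂[p,q] = q − p. For instance
  ∂[6,7] = [7] − [6].
As a 9×27 matrix over Z this has rank 8, with invariant factors (1,1,1,1,1,1,1,1).

∂_2: C_2 → C_1 acts by ∂[p,q,r] = [q,r] − [p,r] + [p,q]. For instance
  ∂[1,5,8] = [5,8] − [1,8] + [1,5],
  ∂[3,4,9] = [4,9] − [3,9] + [3,4].
The 27×18 boundary matrix has rank 18 and Smith normal form diag(1,1,1,1,1,1,1,1,1,1,1,1,1,1,1,1,1,2).

Computing H_k = (kernel of ∂_k) / (image of ∂_{k+1}):

  H_0: rank C_0 − rank ∂_1 = 9 − 8 = 1, and the invariant factors of ∂_1 are all 1, so H_0 = Z.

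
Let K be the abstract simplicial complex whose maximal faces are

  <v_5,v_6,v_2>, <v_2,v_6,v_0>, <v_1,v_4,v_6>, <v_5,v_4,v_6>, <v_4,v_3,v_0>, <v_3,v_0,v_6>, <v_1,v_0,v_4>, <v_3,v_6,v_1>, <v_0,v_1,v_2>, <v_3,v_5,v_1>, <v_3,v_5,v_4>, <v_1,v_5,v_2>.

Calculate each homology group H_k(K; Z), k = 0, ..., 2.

H_0 ≅ Z,  H_1 ≅ Z/2Z,  H_2 = 0.

We work with the vertex ordering v_0 < v_1 < v_2 < v_3 < v_4 < v_5 < v_6. The simplices of K, each written with vertices in increasing order, are:

  0-simplices (7): [v_0], [v_1], [v_2], [v_3], [v_4], [v_5], [v_6]
  1-simplices (18): (18 of them)
  2-simplices (12): (12 of them)

Hence C_0 ≅ Z^7, C_1 ≅ Z^18, C_2 ≅ Z^12.

Boundary ∂_1: C_1 → C_0 sends each edge [p,q] (with p < q) to q − p. For instance
  ∂[v_0,v_3] = [v_3] − [v_0].
This gives a 7×18 integer matrix of rank 6; reducing to Smith normal form yields diagonal entries (1,1,1,1,1,1).

Boundary ∂_2: C_2 → C_1 maps a triangle to the signed sum of its edges. For instance
  ∂[v_0,v_3,v_4] = [v_3,v_4] − [v_0,v_4] + [v_0,v_3],
  ∂[v_0,v_2,v_6] = [v_2,v_6] − [v_0,v_6] + [v_0,v_2].
The 18×12 boundary matrix has rank 12 and Smith normal form diag(1,1,1,1,1,1,1,1,1,1,1,2).

Reading off H_k = ker ∂_k / im ∂_{k+1}:

  H_0: rank C_0 − rank ∂_1 = 7 − 6 = 1, and the invariant factors of ∂_1 are all 1, so H_0 ≅ Z.
  H_1: rank ker ∂_1 − rank ∂_2 = (18 − 6) − 12 = 0, and ∂_2 has invariant factor 2 > 1, so H_1 ≅ Z/2Z.
  H_2: rank ker ∂_2 − rank ∂_3 = (12 − 12) − 0 = 0, and there is no ∂_3, so H_2 ≅ 0.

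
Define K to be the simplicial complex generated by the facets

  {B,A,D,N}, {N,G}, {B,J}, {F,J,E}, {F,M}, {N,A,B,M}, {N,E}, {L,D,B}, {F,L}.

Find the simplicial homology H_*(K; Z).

Order the vertices as A < B < D < E < F < G < J < L < M < N. Listing each simplex with vertices in this order, K has dimension 3 with simplices:

  0-simplices (10): A, B, D, E, F, G, J, L, M, N
  1-simplices (19): AB, AD, AM, AN, BD, BJ, BL, BM, BN, DL, DN, EF, EJ, EN, FJ, FL, FM, GN, MN
  2-simplices (9): ABD, ABM, ABN, ADN, AMN, BDL, BDN, BMN, EFJ
  3-simplices (2): ABDN, ABMN

Hence C_0 ≅ Z^10, C_1 ≅ Z^19, C_2 ≅ Z^9, C_3 ≅ Z^2.

∂_1: C_1 → C_0 sends each edge [p,q] (with p < q) to q − p.
The 10×19 boundary matrix has rank 9 and Smith normal form diag(1,1,1,1,1,1,1,1,1).

∂_2: C_2 → C_1 sends each 2-simplex [p,q,r] to [q,r] − [p,r] + [p,q]. For instance
  ∂BDL = DL − BL + BD,
  ∂EFJ = FJ − EJ + EF.
The resulting 19×9 matrix has rank 7, and its Smith normal form has invariant factors (1,1,1,1,1,1,1).

The boundary map ∂_3: C_3 → C_2 sends each 3-simplex σ to the alternating sum Σ_i (−1)^i (σ with its i-th vertex removed). For instance
  ∂ABMN = BMN − AMN + ABN − ABM,
  ∂ABDN = BDN − ADN + ABN − ABD.
As a 9×2 matrix over Z this has rank 2, with invariant factors (1,1).

Computing H_k = (kernel of ∂_k) / (image of ∂_{k+1}):

  H_0: rank C_0 − rank ∂_1 = 10 − 9 = 1, and the invariant factors of ∂_1 are all 1, so H_0 ≅ Z.
  H_1: rank ker ∂_1 − rank ∂_2 = (19 − 9) − 7 = 3, and the invariant factors of ∂_2 are all 1, so H_1 ≅ Z^3.
  H_2: rank ker ∂_2 − rank ∂_3 = (9 − 7) − 2 = 0, and the invariant factors of ∂_3 are all 1, so H_2 ≅ 0.
  H_3: rank ker ∂_3 − rank ∂_4 = (2 − 2) − 0 = 0, and there is no ∂_4, so H_3 ≅ 0.

H_0 = Z,  H_1 = Z^3,  H_2 = 0,  H_3 = 0.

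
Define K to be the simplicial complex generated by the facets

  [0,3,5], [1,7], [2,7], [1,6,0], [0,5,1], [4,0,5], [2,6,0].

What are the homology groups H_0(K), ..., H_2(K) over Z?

Fix the vertex order 0 < 1 < 2 < 3 < 4 < 5 < 6 < 7 and write every simplex with vertices in increasing order. Then dim K = 2 and the simplices of K are:

  0-simplices (8): [0], [1], [2], [3], [4], [5], [6], [7]
  1-simplices (13): [0,1], [0,2], [0,3], [0,4], [0,5], [0,6], [1,5], [1,6], [1,7], [2,6], [2,7], [3,5], [4,5]
  2-simplices (5): [0,1,5], [0,1,6], [0,2,6], [0,3,5], [0,4,5]

giving chain groups C_0 ≅ Z^8, C_1 ≅ Z^13, C_2 ≅ Z^5.

Boundary ∂_1: C_1 → C_0 maps an edge to its endpoints' difference, ∂[p,q] = q − p. For instance
  ∂[1,7] = [7] − [1].
This gives a 8×13 integer matrix of rank 7; reducing to Smith normal form yields diagonal entries (1,1,1,1,1,1,1).

Boundary ∂_2: C_2 → C_1 sends each 2-simplex [p,q,r] to [q,r] − [p,r] + [p,q]. For instance
  ∂[0,1,6] = [1,6] − [0,6] + [0,1],
  ∂[0,1,5] = [1,5] − [0,5] + [0,1].
The resulting 13×5 matrix has rank 5, and its Smith normal form has invariant factors (1,1,1,1,1).

From H_k ≅ ker(∂_k) / im(∂_{k+1}) we obtain:

  H_0: rank C_0 − rank ∂_1 = 8 − 7 = 1, and the invariant factors of ∂_1 are all 1, so H_0 = Z.
  H_1: rank ker ∂_1 − rank ∂_2 = (13 − 7) − 5 = 1, and the invariant factors of ∂_2 are all 1, so H_1 = Z.
  H_2: rank ker ∂_2 − rank ∂_3 = (5 − 5) − 0 = 0, and there is no ∂_3, so H_2 = 0.

As a check, the Euler characteristic is 8 − 13 + 5 = 0, which agrees with 1 − 1 + 0 = 0.

H_0 = Z,  H_1 = Z,  H_2 = 0.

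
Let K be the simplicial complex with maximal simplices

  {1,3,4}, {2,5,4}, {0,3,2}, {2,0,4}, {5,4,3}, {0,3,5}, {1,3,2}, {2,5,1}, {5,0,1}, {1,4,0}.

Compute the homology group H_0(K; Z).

H_0 = Z.

Order the vertices as 0 < 1 < 2 < 3 < 4 < 5. Listing each simplex with vertices in this order, K has dimension 2 with simplices:

  0-simplices (6): [0], [1], [2], [3], [4], [5]
  1-simplices (15): [0,1], [0,2], [0,3], [0,4], [0,5], [1,2], [1,3], [1,4], [1,5], [2,3], [2,4], [2,5], [3,4], [3,5], [4,5]
  2-simplices (10): [0,1,4], [0,1,5], [0,2,3], [0,2,4], [0,3,5], [1,2,3], [1,2,5], [1,3,4], [2,4,5], [3,4,5]

so the chain groups are C_0 ≅ Z^6, C_1 ≅ Z^15, C_2 ≅ Z^10.

Boundary ∂_1: C_1 → C_0 is given by ∂[p,q] = [q] − [p]. For instance
  ∂[1,4] = [4] − [1].
As a 6×15 matrix over Z this has rank 5, with invariant factors (1,1,1,1,1).

Boundary ∂_2: C_2 → C_1 acts by ∂[p,q,r] = [q,r] − [p,r] + [p,q]. For instance
  ∂[1,2,3] = [2,3] − [1,3] + [1,2],
  ∂[2,4,5] = [4,5] − [2,5] + [2,4].
The 15×10 boundary matrix has rank 10 and Smith normal form diag(1,1,1,1,1,1,1,1,1,2).

Reading off H_k = ker ∂_k / im ∂_{k+1}:

  H_0: rank C_0 − rank ∂_1 = 6 − 5 = 1, and the invariant factors of ∂_1 are all 1, so H_0 = Z.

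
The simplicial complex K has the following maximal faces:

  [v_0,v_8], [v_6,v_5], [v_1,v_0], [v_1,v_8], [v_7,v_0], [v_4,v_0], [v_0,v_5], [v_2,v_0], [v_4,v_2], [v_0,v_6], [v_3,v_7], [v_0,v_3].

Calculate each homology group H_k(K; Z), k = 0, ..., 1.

Fix the vertex order v_0 < v_1 < v_2 < v_3 < v_4 < v_5 < v_6 < v_7 < v_8 and write every simplex with vertices in increasing order. Then dim K = 1 and the simplices of K are:

  0-simplices (9): [v_0], [v_1], [v_2], [v_3], [v_4], [v_5], [v_6], [v_7], [v_8]
  1-simplices (12): [v_0,v_1], [v_0,v_2], [v_0,v_3], [v_0,v_4], [v_0,v_5], [v_0,v_6], [v_0,v_7], [v_0,v_8], [v_1,v_8], [v_2,v_4], [v_3,v_7], [v_5,v_6]

Hence C_0 ≅ Z^9, C_1 ≅ Z^12.

∂_1: C_1 → C_0 maps an edge to its endpoints' difference, ∂[p,q] = q − p.
As a 9×12 matrix over Z this has rank 8, with invariant factors (1,1,1,1,1,1,1,1).

Now H_k = ker ∂_k / im ∂_{k+1}, so:

  H_0: rank C_0 − rank ∂_1 = 9 − 8 = 1, and the invariant factors of ∂_1 are all 1, so H_0 = Z.
  H_1: rank ker ∂_1 − rank ∂_2 = (12 − 8) − 0 = 4, and there is no ∂_2, so H_1 = Z^4.

H_0 ≅ Z,  H_1 ≅ Z^4.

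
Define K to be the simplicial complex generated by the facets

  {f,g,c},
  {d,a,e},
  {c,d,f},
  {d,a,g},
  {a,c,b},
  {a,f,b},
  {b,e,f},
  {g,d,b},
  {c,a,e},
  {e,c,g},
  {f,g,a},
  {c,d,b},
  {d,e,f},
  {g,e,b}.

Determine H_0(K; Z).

H_0 ≅ Z.

Take the total order a < b < c < d < e < f < g on the vertex set. Then K (dimension 2) consists of the simplices:

  0-simplices (7): a, b, c, d, e, f, g
  1-simplices (21): ab, ac, ad, ae, af, ag, bc, bd, be, bf, bg, cd, ce, cf, cg, de, df, dg, ef, eg, fg
  2-simplices (14): abc, abf, ace, ade, adg, afg, bcd, bdg, bef, beg, cdf, ceg, cfg, def

so the chain groups are C_0 ≅ Z^7, C_1 ≅ Z^21, C_2 ≅ Z^14.

∂_1: C_1 → C_0 is given by ∂[p,q] = [q] − [p]. For instance
  ∂be = e − b.
As a 7×21 matrix over Z this has rank 6, with invariant factors (1,1,1,1,1,1).

The boundary map ∂_2: C_2 → C_1 maps a triangle to the signed sum of its edges. For instance
  ∂abf = bf − af + ab,
  ∂bef = ef − bf + be.
The resulting 21×14 matrix has rank 13, and its Smith normal form has invariant factors (1,1,1,1,1,1,1,1,1,1,1,1,1).

Reading off H_k = ker ∂_k / im ∂_{k+1}:

  H_0: rank C_0 − rank ∂_1 = 7 − 6 = 1, and the invariant factors of ∂_1 are all 1, so H_0 = Z.

(K is a triangulation of the torus T^2.)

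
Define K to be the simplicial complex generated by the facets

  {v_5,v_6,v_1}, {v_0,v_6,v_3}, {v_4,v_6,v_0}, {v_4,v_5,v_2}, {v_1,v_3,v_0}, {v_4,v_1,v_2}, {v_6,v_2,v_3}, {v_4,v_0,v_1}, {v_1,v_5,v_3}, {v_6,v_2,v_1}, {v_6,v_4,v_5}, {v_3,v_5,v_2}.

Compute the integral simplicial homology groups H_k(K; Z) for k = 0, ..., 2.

Fix the vertex order v_0 < v_1 < v_2 < v_3 < v_4 < v_5 < v_6 and write every simplex with vertices in increasing order. Then dim K = 2 and the simplices of K are:

  0-simplices (7): [v_0], [v_1], [v_2], [v_3], [v_4], [v_5], [v_6]
  1-simplices (18): (18 of them)
  2-simplices (12): (12 of them)

so the chain groups are C_0 ≅ Z^7, C_1 ≅ Z^18, C_2 ≅ Z^12.

∂_1: C_1 → C_0 sends each edge [p,q] (with p < q) to q − p.
The 7×18 boundary matrix has rank 6 and Smith normal form diag(1,1,1,1,1,1).

∂_2: C_2 → C_1 maps a triangle to the signed sum of its edges. For instance
  ∂[v_4,v_5,v_6] = [v_5,v_6] − [v_4,v_6] + [v_4,v_5],
  ∂[v_1,v_2,v_6] = [v_2,v_6] − [v_1,v_6] + [v_1,v_2].
As a 18×12 matrix over Z this has rank 12, with invariant factors (1,1,1,1,1,1,1,1,1,1,1,2).

Computing H_k = (kernel of ∂_k) / (image of ∂_{k+1}):

  H_0: rank C_0 − rank ∂_1 = 7 − 6 = 1, and the invariant factors of ∂_1 are all 1, so H_0 = Z.
  H_1: rank ker ∂_1 − rank ∂_2 = (18 − 6) − 12 = 0, and ∂_2 has invariant factor 2 > 1, so H_1 = Z/2.
  H_2: rank ker ∂_2 − rank ∂_3 = (12 − 12) − 0 = 0, and there is no ∂_3, so H_2 = 0.

H_0 = Z,  H_1 = Z/2,  H_2 = 0.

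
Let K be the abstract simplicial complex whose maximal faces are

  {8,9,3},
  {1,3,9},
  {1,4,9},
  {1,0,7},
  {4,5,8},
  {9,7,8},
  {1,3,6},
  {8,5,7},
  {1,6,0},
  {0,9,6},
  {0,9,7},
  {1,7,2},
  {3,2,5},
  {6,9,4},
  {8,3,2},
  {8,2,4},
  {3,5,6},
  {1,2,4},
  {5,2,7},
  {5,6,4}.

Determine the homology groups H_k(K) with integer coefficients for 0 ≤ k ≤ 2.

H_0 ≅ Z,  H_1 ≅ Z ⊕ Z/2,  H_2 = 0.

Order the vertices as 0 < 1 < 2 < 3 < 4 < 5 < 6 < 7 < 8 < 9. Listing each simplex with vertices in this order, K has dimension 2 with simplices:

  0-simplices (10): [0], [1], [2], [3], [4], [5], [6], [7], [8], [9]
  1-simplices (30): (30 of them)
  2-simplices (20): (20 of them)

Hence C_0 ≅ Z^10, C_1 ≅ Z^30, C_2 ≅ Z^20.

The boundary map ∂_1: C_1 → C_0 sends each edge [p,q] (with p < q) to q − p. For instance
  ∂[3,6] = [6] − [3].
As a 10×30 matrix over Z this has rank 9, with invariant factors (1,1,1,1,1,1,1,1,1).

The boundary map ∂_2: C_2 → C_1 maps a triangle to the signed sum of its edges. For instance
  ∂[1,3,6] = [3,6] − [1,6] + [1,3],
  ∂[4,5,6] = [5,6] − [4,6] + [4,5].
As a 30×20 matrix over Z this has rank 20, with invariant factors (1,1,1,1,1,1,1,1,1,1,1,1,1,1,1,1,1,1,1,2).

Computing H_k = (kernel of ∂_k) / (image of ∂_{k+1}):

  H_0: rank C_0 − rank ∂_1 = 10 − 9 = 1, and the invariant factors of ∂_1 are all 1, so H_0 ≅ Z.
  H_1: rank ker ∂_1 − rank ∂_2 = (30 − 9) − 20 = 1, and ∂_2 has invariant factor 2 > 1, so H_1 ≅ Z ⊕ Z/2.
  H_2: rank ker ∂_2 − rank ∂_3 = (20 − 20) − 0 = 0, and there is no ∂_3, so H_2 ≅ 0.

As a check, the Euler characteristic is 10 − 30 + 20 = 0, which agrees with 1 − 1 + 0 = 0.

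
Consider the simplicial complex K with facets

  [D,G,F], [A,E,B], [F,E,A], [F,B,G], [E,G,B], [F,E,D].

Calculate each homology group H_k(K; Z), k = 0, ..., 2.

K has 6 vertices, 12 edges, 6 triangles.
rank ∂_0 = 0, rank ∂_1 = 5 ⇒ b_0 = 6 − 0 − 5 = 1; all invariant factors of ∂_1 are 1 so no torsion. So H_0 ≅ Z.
rank ∂_1 = 5, rank ∂_2 = 6 ⇒ b_1 = 12 − 5 − 6 = 1; all invariant factors of ∂_2 are 1 so no torsion. So H_1 ≅ Z.
rank ∂_2 = 6, rank ∂_3 = 0 ⇒ b_2 = 6 − 6 − 0 = 0. So H_2 ≅ 0.

H_0 ≅ Z,  H_1 ≅ Z,  H_2 = 0.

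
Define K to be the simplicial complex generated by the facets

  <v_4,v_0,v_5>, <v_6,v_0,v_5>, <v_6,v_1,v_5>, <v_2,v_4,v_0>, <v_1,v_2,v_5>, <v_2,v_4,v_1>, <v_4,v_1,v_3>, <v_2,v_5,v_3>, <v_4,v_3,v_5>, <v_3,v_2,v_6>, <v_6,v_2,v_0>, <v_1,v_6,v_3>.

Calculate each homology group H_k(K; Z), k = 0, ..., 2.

H_0 ≅ Z,  H_1 ≅ Z/2Z,  H_2 = 0.

Fix the vertex order v_0 < v_1 < v_2 < v_3 < v_4 < v_5 < v_6 and write every simplex with vertices in increasing order. Then dim K = 2 and the simplices of K are:

  0-simplices (7): [v_0], [v_1], [v_2], [v_3], [v_4], [v_5], [v_6]
  1-simplices (18): (18 of them)
  2-simplices (12): (12 of them)

giving chain groups C_0 ≅ Z^7, C_1 ≅ Z^18, C_2 ≅ Z^12.

∂_1: C_1 → C_0 sends each edge [p,q] (with p < q) to q − p. For instance
  ∂[v_1,v_5] = [v_5] − [v_1].
The resulting 7×18 matrix has rank 6, and its Smith normal form has invariant factors (1,1,1,1,1,1).

Boundary ∂_2: C_2 → C_1 maps a triangle to the signed sum of its edges. For instance
  ∂[v_2,v_3,v_5] = [v_3,v_5] − [v_2,v_5] + [v_2,v_3],
  ∂[v_1,v_3,v_4] = [v_3,v_4] − [v_1,v_4] + [v_1,v_3].
This gives a 18×12 integer matrix of rank 12; reducing to Smith normal form yields diagonal entries (1,1,1,1,1,1,1,1,1,1,1,2).

Computing H_k = (kernel of ∂_k) / (image of ∂_{k+1}):

  H_0: rank C_0 − rank ∂_1 = 7 − 6 = 1, and the invariant factors of ∂_1 are all 1, so H_0 ≅ Z.
  H_1: rank ker ∂_1 − rank ∂_2 = (18 − 6) − 12 = 0, and ∂_2 has invariant factor 2 > 1, so H_1 ≅ Z/2Z.
  H_2: rank ker ∂_2 − rank ∂_3 = (12 − 12) − 0 = 0, and there is no ∂_3, so H_2 ≅ 0.

As a check, the Euler characteristic is 7 − 18 + 12 = 1, which agrees with 1 − 0 + 0 = 1.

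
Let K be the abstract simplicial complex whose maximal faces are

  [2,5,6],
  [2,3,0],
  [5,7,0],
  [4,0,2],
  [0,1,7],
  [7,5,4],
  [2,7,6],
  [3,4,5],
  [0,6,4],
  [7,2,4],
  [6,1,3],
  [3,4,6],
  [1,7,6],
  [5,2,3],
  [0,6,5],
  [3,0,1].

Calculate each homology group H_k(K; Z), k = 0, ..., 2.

K has 8 vertices, 24 edges, 16 triangles.
rank ∂_0 = 0, rank ∂_1 = 7 ⇒ b_0 = 8 − 0 − 7 = 1; all invariant factors of ∂_1 are 1 so no torsion. So H_0 = Z.
rank ∂_1 = 7, rank ∂_2 = 15 ⇒ b_1 = 24 − 7 − 15 = 2; all invariant factors of ∂_2 are 1 so no torsion. So H_1 = Z^2.
rank ∂_2 = 15, rank ∂_3 = 0 ⇒ b_2 = 16 − 15 − 0 = 1. So H_2 = Z.

H_0 = Z,  H_1 = Z^2,  H_2 = Z.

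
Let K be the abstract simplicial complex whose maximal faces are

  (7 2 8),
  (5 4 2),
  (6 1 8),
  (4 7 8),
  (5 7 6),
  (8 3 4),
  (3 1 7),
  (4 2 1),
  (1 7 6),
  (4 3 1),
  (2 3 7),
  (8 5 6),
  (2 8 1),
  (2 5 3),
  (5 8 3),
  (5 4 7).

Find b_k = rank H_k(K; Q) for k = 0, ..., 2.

Fix the vertex order 1 < 2 < 3 < 4 < 5 < 6 < 7 < 8 and write every simplex with vertices in increasing order. Then dim K = 2 and the simplices of K are:

  0-simplices (8): [1], [2], [3], [4], [5], [6], [7], [8]
  1-simplices (24): (24 of them)
  2-simplices (16): [1,2,4], [1,2,8], [1,3,4], [1,3,7], [1,6,7], [1,6,8], [2,3,5], [2,3,7], [2,4,5], [2,7,8], [3,4,8], [3,5,8], [4,5,7], [4,7,8], [5,6,7], [5,6,8]

giving chain groups C_0 ≅ Z^8, C_1 ≅ Z^24, C_2 ≅ Z^16.

The boundary map ∂_1: C_1 → C_0 maps an edge to its endpoints' difference, ∂[p,q] = q − p. For instance
  ∂[4,5] = [5] − [4].
This gives a 8×24 integer matrix of rank 7; reducing to Smith normal form yields diagonal entries (1,1,1,1,1,1,1).

The boundary map ∂_2: C_2 → C_1 acts by ∂[p,q,r] = [q,r] − [p,r] + [p,q]. For instance
  ∂[1,3,4] = [3,4] − [1,4] + [1,3],
  ∂[2,3,5] = [3,5] − [2,5] + [2,3].
The resulting 24×16 matrix has rank 15, and its Smith normal form has invariant factors (1,1,1,1,1,1,1,1,1,1,1,1,1,1,1).

Reading off H_k = ker ∂_k / im ∂_{k+1}:

  H_0: rank C_0 − rank ∂_1 = 8 − 7 = 1, and the invariant factors of ∂_1 are all 1, so H_0 = Z.
  H_1: rank ker ∂_1 − rank ∂_2 = (24 − 7) − 15 = 2, and the invariant factors of ∂_2 are all 1, so H_1 = Z^2.
  H_2: rank ker ∂_2 − rank ∂_3 = (16 − 15) − 0 = 1, and there is no ∂_3, so H_2 = Z.

As a check, the Euler characteristic is 8 − 24 + 16 = 0, which agrees with 1 − 2 + 1 = 0.

Hence the Betti numbers are b_0 = 1, b_1 = 2, b_2 = 1.

b_0 = 1, b_1 = 2, b_2 = 1.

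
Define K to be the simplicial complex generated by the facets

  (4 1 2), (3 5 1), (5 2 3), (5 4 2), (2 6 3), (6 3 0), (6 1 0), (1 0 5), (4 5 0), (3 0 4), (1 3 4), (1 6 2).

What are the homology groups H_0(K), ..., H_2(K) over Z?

H_0 = Z,  H_1 = Z/2,  H_2 = 0.

Order the vertices as 0 < 1 < 2 < 3 < 4 < 5 < 6. Listing each simplex with vertices in this order, K has dimension 2 with simplices:

  0-simplices (7): [0], [1], [2], [3], [4], [5], [6]
  1-simplices (18): [0,1], [0,3], [0,4], [0,5], [0,6], [1,2], [1,3], [1,4], [1,5], [1,6], [2,3], [2,4], [2,5], [2,6], [3,4], [3,5], [3,6], [4,5]
  2-simplices (12): [0,1,5], [0,1,6], [0,3,4], [0,3,6], [0,4,5], [1,2,4], [1,2,6], [1,3,4], [1,3,5], [2,3,5], [2,3,6], [2,4,5]

Hence C_0 ≅ Z^7, C_1 ≅ Z^18, C_2 ≅ Z^12.

Boundary ∂_1: C_1 → C_0 sends each edge [p,q] (with p < q) to q − p. For instance
  ∂[0,3] = [3] − [0].
This gives a 7×18 integer matrix of rank 6; reducing to Smith normal form yields diagonal entries (1,1,1,1,1,1).

∂_2: C_2 → C_1 sends each 2-simplex [p,q,r] to [q,r] − [p,r] + [p,q]. For instance
  ∂[0,1,5] = [1,5] − [0,5] + [0,1],
  ∂[0,4,5] = [4,5] − [0,5] + [0,4].
The 18×12 boundary matrix has rank 12 and Smith normal form diag(1,1,1,1,1,1,1,1,1,1,1,2).

Computing H_k = (kernel of ∂_k) / (image of ∂_{k+1}):

  H_0: rank C_0 − rank ∂_1 = 7 − 6 = 1, and the invariant factors of ∂_1 are all 1, so H_0 ≅ Z.
  H_1: rank ker ∂_1 − rank ∂_2 = (18 − 6) − 12 = 0, and ∂_2 has invariant factor 2 > 1, so H_1 ≅ Z/2.
  H_2: rank ker ∂_2 − rank ∂_3 = (12 − 12) − 0 = 0, and there is no ∂_3, so H_2 ≅ 0.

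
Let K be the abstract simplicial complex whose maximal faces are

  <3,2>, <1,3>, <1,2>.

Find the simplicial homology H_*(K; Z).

H_0 = Z,  H_1 = Z.

We work with the vertex ordering 1 < 2 < 3. The simplices of K, each written with vertices in increasing order, are:

  0-simplices (3): [1], [2], [3]
  1-simplices (3): [1,2], [1,3], [2,3]

giving chain groups C_0 ≅ Z^3, C_1 ≅ Z^3.

∂_1: C_1 → C_0 is given by ∂[p,q] = [q] − [p]. For instance
  ∂[1,2] = [2] − [1].
The resulting 3×3 matrix has rank 2, and its Smith normal form has invariant factors (1,1).

Reading off H_k = ker ∂_k / im ∂_{k+1}:

  H_0: rank C_0 − rank ∂_1 = 3 − 2 = 1, and the invariant factors of ∂_1 are all 1, so H_0 = Z.
  H_1: rank ker ∂_1 − rank ∂_2 = (3 − 2) − 0 = 1, and there is no ∂_2, so H_1 = Z.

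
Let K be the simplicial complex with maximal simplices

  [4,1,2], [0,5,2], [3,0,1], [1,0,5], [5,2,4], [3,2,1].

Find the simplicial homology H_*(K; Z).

Take the total order 0 < 1 < 2 < 3 < 4 < 5 on the vertex set. Then K (dimension 2) consists of the simplices:

  0-simplices (6): [0], [1], [2], [3], [4], [5]
  1-simplices (12): [0,1], [0,2], [0,3], [0,5], [1,2], [1,3], [1,4], [1,5], [2,3], [2,4], [2,5], [4,5]
  2-simplices (6): [0,1,3], [0,1,5], [0,2,5], [1,2,3], [1,2,4], [2,4,5]

giving chain groups C_0 ≅ Z^6, C_1 ≅ Z^12, C_2 ≅ Z^6.

∂_1: C_1 → C_0 maps an edge to its endpoints' difference, ∂[p,q] = q − p. For instance
  ∂[0,5] = [5] − [0].
This gives a 6×12 integer matrix of rank 5; reducing to Smith normal form yields diagonal entries (1,1,1,1,1).

∂_2: C_2 → C_1 maps a triangle to the signed sum of its edges. For instance
  ∂[0,1,5] = [1,5] − [0,5] + [0,1],
  ∂[2,4,5] = [4,5] − [2,5] + [2,4].
The resulting 12×6 matrix has rank 6, and its Smith normal form has invariant factors (1,1,1,1,1,1).

Now H_k = ker ∂_k / im ∂_{k+1}, so:

  H_0: rank C_0 − rank ∂_1 = 6 − 5 = 1, and the invariant factors of ∂_1 are all 1, so H_0 = Z.
  H_1: rank ker ∂_1 − rank ∂_2 = (12 − 5) − 6 = 1, and the invariant factors of ∂_2 are all 1, so H_1 = Z.
  H_2: rank ker ∂_2 − rank ∂_3 = (6 − 6) − 0 = 0, and there is no ∂_3, so H_2 = 0.

H_0 ≅ Z,  H_1 ≅ Z,  H_2 = 0.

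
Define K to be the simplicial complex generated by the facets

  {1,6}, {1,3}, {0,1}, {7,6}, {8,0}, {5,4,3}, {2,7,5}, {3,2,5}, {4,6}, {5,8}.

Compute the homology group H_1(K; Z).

H_1 ≅ Z^3.

We work with the vertex ordering 0 < 1 < 2 < 3 < 4 < 5 < 6 < 7 < 8. The simplices of K, each written with vertices in increasing order, are:

  0-simplices (9): [0], [1], [2], [3], [4], [5], [6], [7], [8]
  1-simplices (14): [0,1], [0,8], [1,3], [1,6], [2,3], [2,5], [2,7], [3,4], [3,5], [4,5], [4,6], [5,7], [5,8], [6,7]
  2-simplices (3): [2,3,5], [2,5,7], [3,4,5]

so the chain groups are C_0 ≅ Z^9, C_1 ≅ Z^14, C_2 ≅ Z^3.

Boundary ∂_1: C_1 → C_0 maps an edge to its endpoints' difference, ∂[p,q] = q − p. For instance
  ∂[3,4] = [4] − [3].
The resulting 9×14 matrix has rank 8, and its Smith normal form has invariant factors (1,1,1,1,1,1,1,1).

Boundary ∂_2: C_2 → C_1 maps a triangle to the signed sum of its edges. For instance
  ∂[2,3,5] = [3,5] − [2,5] + [2,3],
  ∂[2,5,7] = [5,7] − [2,7] + [2,5].
The 14×3 boundary matrix has rank 3 and Smith normal form diag(1,1,1).

Now H_k = ker ∂_k / im ∂_{k+1}, so:

  H_1: rank ker ∂_1 − rank ∂_2 = (14 − 8) − 3 = 3, and the invariant factors of ∂_2 are all 1, so H_1 = Z^3.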